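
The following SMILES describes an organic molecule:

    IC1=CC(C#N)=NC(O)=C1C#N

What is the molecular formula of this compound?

Walk through each heavy atom and fill implicit hydrogens from standard valence (C 4, N 3, O 2, S 2, halogen 1):
  atom 1: I (halogen, monovalent) → 0 H
  atom 2: C, bond orders sum to 4 (valence 4) → 0 H
  atom 3: C, bond orders sum to 3 (valence 4) → 1 H
  atom 4: C, bond orders sum to 4 (valence 4) → 0 H
  atom 5: C, bond orders sum to 4 (valence 4) → 0 H
  atom 6: N, bond orders sum to 3 (valence 3) → 0 H
  atom 7: N, bond orders sum to 3 (valence 3) → 0 H
  atom 8: C, bond orders sum to 4 (valence 4) → 0 H
  atom 9: O, bond orders sum to 1 (valence 2) → 1 H
  atom 10: C, bond orders sum to 4 (valence 4) → 0 H
  atom 11: C, bond orders sum to 4 (valence 4) → 0 H
  atom 12: N, bond orders sum to 3 (valence 3) → 0 H
Totals → C:7, H:2, I:1, N:3, O:1.

C7H2IN3O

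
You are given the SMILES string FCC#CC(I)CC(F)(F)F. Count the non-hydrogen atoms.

Every atom symbol written in the SMILES (organic subset) is one heavy atom; implicit H are not written.
Heavy atoms by element → C:6, F:4, I:1.
Total: 11.

11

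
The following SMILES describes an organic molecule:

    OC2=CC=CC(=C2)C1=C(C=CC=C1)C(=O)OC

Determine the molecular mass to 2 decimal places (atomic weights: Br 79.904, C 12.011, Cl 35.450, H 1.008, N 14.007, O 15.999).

First, the molecular formula is C14H12O3 (counting implicit H from valence).
  C: 14 × 12.011 = 168.154
  H: 12 × 1.008 = 12.096
  O: 3 × 15.999 = 47.997
Sum: 14×12.011 + 12×1.008 + 3×15.999 = 228.247 → 228.25 g/mol.

228.25 g/mol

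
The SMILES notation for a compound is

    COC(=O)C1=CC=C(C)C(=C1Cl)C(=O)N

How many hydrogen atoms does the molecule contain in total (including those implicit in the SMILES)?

Walk through each heavy atom and fill implicit hydrogens from standard valence (C 4, N 3, O 2, S 2, halogen 1):
  atom 1: C, bond orders sum to 1 (valence 4) → 3 H
  atom 2: O, bond orders sum to 2 (valence 2) → 0 H
  atom 3: C, bond orders sum to 4 (valence 4) → 0 H
  atom 4: O, bond orders sum to 2 (valence 2) → 0 H
  atom 5: C, bond orders sum to 4 (valence 4) → 0 H
  atom 6: C, bond orders sum to 3 (valence 4) → 1 H
  atom 7: C, bond orders sum to 3 (valence 4) → 1 H
  atom 8: C, bond orders sum to 4 (valence 4) → 0 H
  atom 9: C, bond orders sum to 1 (valence 4) → 3 H
  atom 10: C, bond orders sum to 4 (valence 4) → 0 H
  atom 11: C, bond orders sum to 4 (valence 4) → 0 H
  atom 12: Cl (halogen, monovalent) → 0 H
  atom 13: C, bond orders sum to 4 (valence 4) → 0 H
  atom 14: O, bond orders sum to 2 (valence 2) → 0 H
  atom 15: N, bond orders sum to 1 (valence 3) → 2 H
Total hydrogens: 10.

10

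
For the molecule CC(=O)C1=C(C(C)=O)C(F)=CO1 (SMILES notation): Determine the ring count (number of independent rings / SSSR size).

1

In SMILES, each pair of matching ring-closure digits denotes one ring-closing bond; the number of such bonds equals the number of independent rings.
Ring-closure bonds here: 1.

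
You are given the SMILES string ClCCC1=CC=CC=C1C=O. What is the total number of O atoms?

Scan the SMILES for O atoms (remember two-letter symbols like Cl and Br are single atoms).
Oxygen count: 1.

1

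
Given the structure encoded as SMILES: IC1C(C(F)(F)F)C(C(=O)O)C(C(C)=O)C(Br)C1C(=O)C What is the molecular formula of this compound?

Walk through each heavy atom and fill implicit hydrogens from standard valence (C 4, N 3, O 2, S 2, halogen 1):
  atom 1: I (halogen, monovalent) → 0 H
  atom 2: C, bond orders sum to 3 (valence 4) → 1 H
  atom 3: C, bond orders sum to 3 (valence 4) → 1 H
  atom 4: C, bond orders sum to 4 (valence 4) → 0 H
  atom 5: F (halogen, monovalent) → 0 H
  atom 6: F (halogen, monovalent) → 0 H
  atom 7: F (halogen, monovalent) → 0 H
  atom 8: C, bond orders sum to 3 (valence 4) → 1 H
  atom 9: C, bond orders sum to 4 (valence 4) → 0 H
  atom 10: O, bond orders sum to 2 (valence 2) → 0 H
  atom 11: O, bond orders sum to 1 (valence 2) → 1 H
  atom 12: C, bond orders sum to 3 (valence 4) → 1 H
  atom 13: C, bond orders sum to 4 (valence 4) → 0 H
  atom 14: C, bond orders sum to 1 (valence 4) → 3 H
  atom 15: O, bond orders sum to 2 (valence 2) → 0 H
  atom 16: C, bond orders sum to 3 (valence 4) → 1 H
  atom 17: Br (halogen, monovalent) → 0 H
  atom 18: C, bond orders sum to 3 (valence 4) → 1 H
  atom 19: C, bond orders sum to 4 (valence 4) → 0 H
  atom 20: O, bond orders sum to 2 (valence 2) → 0 H
  atom 21: C, bond orders sum to 1 (valence 4) → 3 H
Totals → C:12, H:13, Br:1, F:3, I:1, O:4.

C12H13BrF3IO4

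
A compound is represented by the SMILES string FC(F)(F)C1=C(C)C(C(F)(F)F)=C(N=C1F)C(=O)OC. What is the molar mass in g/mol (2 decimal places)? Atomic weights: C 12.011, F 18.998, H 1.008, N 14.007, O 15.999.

First, the molecular formula is C10H6F7NO2 (counting implicit H from valence).
  C: 10 × 12.011 = 120.110
  F: 7 × 18.998 = 132.986
  H: 6 × 1.008 = 6.048
  N: 1 × 14.007 = 14.007
  O: 2 × 15.999 = 31.998
Sum: 10×12.011 + 7×18.998 + 6×1.008 + 1×14.007 + 2×15.999 = 305.149 → 305.15 g/mol.

305.15 g/mol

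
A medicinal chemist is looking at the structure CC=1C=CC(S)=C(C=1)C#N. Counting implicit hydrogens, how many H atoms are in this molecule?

Walk through each heavy atom and fill implicit hydrogens from standard valence (C 4, N 3, O 2, S 2, halogen 1):
  atom 1: C, bond orders sum to 1 (valence 4) → 3 H
  atom 2: C, bond orders sum to 4 (valence 4) → 0 H
  atom 3: C, bond orders sum to 3 (valence 4) → 1 H
  atom 4: C, bond orders sum to 3 (valence 4) → 1 H
  atom 5: C, bond orders sum to 4 (valence 4) → 0 H
  atom 6: S, bond orders sum to 1 (valence 2) → 1 H
  atom 7: C, bond orders sum to 4 (valence 4) → 0 H
  atom 8: C, bond orders sum to 3 (valence 4) → 1 H
  atom 9: C, bond orders sum to 4 (valence 4) → 0 H
  atom 10: N, bond orders sum to 3 (valence 3) → 0 H
Total hydrogens: 7.

7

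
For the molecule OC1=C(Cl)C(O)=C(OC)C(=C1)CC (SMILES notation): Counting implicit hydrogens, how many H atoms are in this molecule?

Walk through each heavy atom and fill implicit hydrogens from standard valence (C 4, N 3, O 2, S 2, halogen 1):
  atom 1: O, bond orders sum to 1 (valence 2) → 1 H
  atom 2: C, bond orders sum to 4 (valence 4) → 0 H
  atom 3: C, bond orders sum to 4 (valence 4) → 0 H
  atom 4: Cl (halogen, monovalent) → 0 H
  atom 5: C, bond orders sum to 4 (valence 4) → 0 H
  atom 6: O, bond orders sum to 1 (valence 2) → 1 H
  atom 7: C, bond orders sum to 4 (valence 4) → 0 H
  atom 8: O, bond orders sum to 2 (valence 2) → 0 H
  atom 9: C, bond orders sum to 1 (valence 4) → 3 H
  atom 10: C, bond orders sum to 4 (valence 4) → 0 H
  atom 11: C, bond orders sum to 3 (valence 4) → 1 H
  atom 12: C, bond orders sum to 2 (valence 4) → 2 H
  atom 13: C, bond orders sum to 1 (valence 4) → 3 H
Total hydrogens: 11.

11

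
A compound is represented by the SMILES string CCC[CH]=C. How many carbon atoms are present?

5

Count every carbon token in the SMILES (each C, including those in ring-closure positions and inside branches).
Carbon count: 5.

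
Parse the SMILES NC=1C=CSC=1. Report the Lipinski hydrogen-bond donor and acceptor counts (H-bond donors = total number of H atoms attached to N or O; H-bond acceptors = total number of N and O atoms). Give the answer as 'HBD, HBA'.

Donors: find every N or O and count the H atoms it carries.
  atom 1 (N): bond orders sum to 1 → 2 H
Lipinski HBD = 2.
Acceptors: N atoms = 1, O atoms = 0 → HBA = 1.

2, 1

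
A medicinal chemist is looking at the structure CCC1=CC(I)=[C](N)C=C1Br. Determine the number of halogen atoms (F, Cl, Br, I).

Halogen atoms appear at heavy-atom positions 6, 11 (1×Br, 1×I).
Other groups present: 1 primary amine.
Halogen count: 2.

2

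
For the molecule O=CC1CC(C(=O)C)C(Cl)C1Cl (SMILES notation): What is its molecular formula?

Walk through each heavy atom and fill implicit hydrogens from standard valence (C 4, N 3, O 2, S 2, halogen 1):
  atom 1: O, bond orders sum to 2 (valence 2) → 0 H
  atom 2: C, bond orders sum to 3 (valence 4) → 1 H
  atom 3: C, bond orders sum to 3 (valence 4) → 1 H
  atom 4: C, bond orders sum to 2 (valence 4) → 2 H
  atom 5: C, bond orders sum to 3 (valence 4) → 1 H
  atom 6: C, bond orders sum to 4 (valence 4) → 0 H
  atom 7: O, bond orders sum to 2 (valence 2) → 0 H
  atom 8: C, bond orders sum to 1 (valence 4) → 3 H
  atom 9: C, bond orders sum to 3 (valence 4) → 1 H
  atom 10: Cl (halogen, monovalent) → 0 H
  atom 11: C, bond orders sum to 3 (valence 4) → 1 H
  atom 12: Cl (halogen, monovalent) → 0 H
Totals → C:8, H:10, Cl:2, O:2.
In Hill order: C8H10Cl2O2.

C8H10Cl2O2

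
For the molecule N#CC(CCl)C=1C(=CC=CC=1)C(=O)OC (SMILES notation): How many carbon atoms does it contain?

11

Count every carbon token in the SMILES (each C, including those in ring-closure positions and inside branches).
Carbon count: 11.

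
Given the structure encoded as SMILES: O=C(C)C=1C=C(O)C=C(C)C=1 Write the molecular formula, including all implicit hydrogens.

Walk through each heavy atom and fill implicit hydrogens from standard valence (C 4, N 3, O 2, S 2, halogen 1):
  atom 1: O, bond orders sum to 2 (valence 2) → 0 H
  atom 2: C, bond orders sum to 4 (valence 4) → 0 H
  atom 3: C, bond orders sum to 1 (valence 4) → 3 H
  atom 4: C, bond orders sum to 4 (valence 4) → 0 H
  atom 5: C, bond orders sum to 3 (valence 4) → 1 H
  atom 6: C, bond orders sum to 4 (valence 4) → 0 H
  atom 7: O, bond orders sum to 1 (valence 2) → 1 H
  atom 8: C, bond orders sum to 3 (valence 4) → 1 H
  atom 9: C, bond orders sum to 4 (valence 4) → 0 H
  atom 10: C, bond orders sum to 1 (valence 4) → 3 H
  atom 11: C, bond orders sum to 3 (valence 4) → 1 H
Totals → C:9, H:10, O:2.

C9H10O2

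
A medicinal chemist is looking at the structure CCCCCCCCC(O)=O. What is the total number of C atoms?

9

Count every carbon token in the SMILES (each C, including those in ring-closure positions and inside branches).
Carbon count: 9.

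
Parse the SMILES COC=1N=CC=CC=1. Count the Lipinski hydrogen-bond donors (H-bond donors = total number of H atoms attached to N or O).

0

Donors: find every N or O and count the H atoms it carries.
  atom 2 (O): bond orders sum to 2 → 0 H
  atom 4 (N): bond orders sum to 3 → 0 H
Lipinski HBD = 0.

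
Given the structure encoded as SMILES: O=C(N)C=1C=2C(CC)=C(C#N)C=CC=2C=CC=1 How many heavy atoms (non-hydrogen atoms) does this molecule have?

17

Every atom symbol written in the SMILES (organic subset) is one heavy atom; implicit H are not written.
Heavy atoms by element → C:14, N:2, O:1.
Total: 17.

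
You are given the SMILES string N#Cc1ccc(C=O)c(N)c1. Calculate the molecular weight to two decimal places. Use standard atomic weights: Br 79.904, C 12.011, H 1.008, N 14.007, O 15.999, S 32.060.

First, the molecular formula is C8H6N2O (counting implicit H from valence).
  C: 8 × 12.011 = 96.088
  H: 6 × 1.008 = 6.048
  N: 2 × 14.007 = 28.014
  O: 1 × 15.999 = 15.999
Sum: 8×12.011 + 6×1.008 + 2×14.007 + 1×15.999 = 146.149 → 146.15 g/mol.

146.15 g/mol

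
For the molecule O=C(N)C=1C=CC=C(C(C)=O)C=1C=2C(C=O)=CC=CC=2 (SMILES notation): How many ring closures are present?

In SMILES, each pair of matching ring-closure digits denotes one ring-closing bond; the number of such bonds equals the number of independent rings.
Ring-closure bonds here: 2.

2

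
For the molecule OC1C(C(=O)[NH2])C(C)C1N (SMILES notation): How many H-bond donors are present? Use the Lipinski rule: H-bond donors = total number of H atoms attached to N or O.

5

Donors: find every N or O and count the H atoms it carries.
  atom 1 (O): bond orders sum to 1 → 1 H
  atom 5 (O): bond orders sum to 2 → 0 H
  atom 6 (N): bond orders sum to 1 → 2 H
  atom 10 (N): bond orders sum to 1 → 2 H
Lipinski HBD = 5.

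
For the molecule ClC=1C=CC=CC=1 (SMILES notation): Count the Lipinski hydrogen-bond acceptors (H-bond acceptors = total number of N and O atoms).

N atoms: 0; O atoms: 0.
Lipinski HBA = 0 + 0 = 0.

0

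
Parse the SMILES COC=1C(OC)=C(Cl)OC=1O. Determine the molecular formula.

C6H7ClO4

Walk through each heavy atom and fill implicit hydrogens from standard valence (C 4, N 3, O 2, S 2, halogen 1):
  atom 1: C, bond orders sum to 1 (valence 4) → 3 H
  atom 2: O, bond orders sum to 2 (valence 2) → 0 H
  atom 3: C, bond orders sum to 4 (valence 4) → 0 H
  atom 4: C, bond orders sum to 4 (valence 4) → 0 H
  atom 5: O, bond orders sum to 2 (valence 2) → 0 H
  atom 6: C, bond orders sum to 1 (valence 4) → 3 H
  atom 7: C, bond orders sum to 4 (valence 4) → 0 H
  atom 8: Cl (halogen, monovalent) → 0 H
  atom 9: O, bond orders sum to 2 (valence 2) → 0 H
  atom 10: C, bond orders sum to 4 (valence 4) → 0 H
  atom 11: O, bond orders sum to 1 (valence 2) → 1 H
Totals → C:6, H:7, Cl:1, O:4.
In Hill order: C6H7ClO4.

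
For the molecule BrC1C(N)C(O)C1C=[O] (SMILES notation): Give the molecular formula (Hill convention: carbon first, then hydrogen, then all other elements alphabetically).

C5H8BrNO2

Walk through each heavy atom and fill implicit hydrogens from standard valence (C 4, N 3, O 2, S 2, halogen 1):
  atom 1: Br (halogen, monovalent) → 0 H
  atom 2: C, bond orders sum to 3 (valence 4) → 1 H
  atom 3: C, bond orders sum to 3 (valence 4) → 1 H
  atom 4: N, bond orders sum to 1 (valence 3) → 2 H
  atom 5: C, bond orders sum to 3 (valence 4) → 1 H
  atom 6: O, bond orders sum to 1 (valence 2) → 1 H
  atom 7: C, bond orders sum to 3 (valence 4) → 1 H
  atom 8: C, bond orders sum to 3 (valence 4) → 1 H
  atom 9: O with explicit H count 0
Totals → C:5, H:8, Br:1, N:1, O:2.
In Hill order: C5H8BrNO2.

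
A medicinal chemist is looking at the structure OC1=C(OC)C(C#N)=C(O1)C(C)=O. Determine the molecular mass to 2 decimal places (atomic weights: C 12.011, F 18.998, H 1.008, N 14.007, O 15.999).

181.15 g/mol

First, the molecular formula is C8H7NO4 (counting implicit H from valence).
  C: 8 × 12.011 = 96.088
  H: 7 × 1.008 = 7.056
  N: 1 × 14.007 = 14.007
  O: 4 × 15.999 = 63.996
Sum: 8×12.011 + 7×1.008 + 1×14.007 + 4×15.999 = 181.147 → 181.15 g/mol.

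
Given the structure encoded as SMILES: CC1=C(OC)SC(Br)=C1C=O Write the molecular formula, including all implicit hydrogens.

Walk through each heavy atom and fill implicit hydrogens from standard valence (C 4, N 3, O 2, S 2, halogen 1):
  atom 1: C, bond orders sum to 1 (valence 4) → 3 H
  atom 2: C, bond orders sum to 4 (valence 4) → 0 H
  atom 3: C, bond orders sum to 4 (valence 4) → 0 H
  atom 4: O, bond orders sum to 2 (valence 2) → 0 H
  atom 5: C, bond orders sum to 1 (valence 4) → 3 H
  atom 6: S, bond orders sum to 2 (valence 2) → 0 H
  atom 7: C, bond orders sum to 4 (valence 4) → 0 H
  atom 8: Br (halogen, monovalent) → 0 H
  atom 9: C, bond orders sum to 4 (valence 4) → 0 H
  atom 10: C, bond orders sum to 3 (valence 4) → 1 H
  atom 11: O, bond orders sum to 2 (valence 2) → 0 H
Totals → C:7, H:7, Br:1, O:2, S:1.

C7H7BrO2S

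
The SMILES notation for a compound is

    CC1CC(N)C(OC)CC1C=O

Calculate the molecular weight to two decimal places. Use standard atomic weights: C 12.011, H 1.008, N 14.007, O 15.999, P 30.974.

171.24 g/mol

First, the molecular formula is C9H17NO2 (counting implicit H from valence).
  C: 9 × 12.011 = 108.099
  H: 17 × 1.008 = 17.136
  N: 1 × 14.007 = 14.007
  O: 2 × 15.999 = 31.998
Sum: 9×12.011 + 17×1.008 + 1×14.007 + 2×15.999 = 171.240 → 171.24 g/mol.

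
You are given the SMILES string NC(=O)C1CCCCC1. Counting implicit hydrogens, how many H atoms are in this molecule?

Walk through each heavy atom and fill implicit hydrogens from standard valence (C 4, N 3, O 2, S 2, halogen 1):
  atom 1: N, bond orders sum to 1 (valence 3) → 2 H
  atom 2: C, bond orders sum to 4 (valence 4) → 0 H
  atom 3: O, bond orders sum to 2 (valence 2) → 0 H
  atom 4: C, bond orders sum to 3 (valence 4) → 1 H
  atom 5: C, bond orders sum to 2 (valence 4) → 2 H
  atom 6: C, bond orders sum to 2 (valence 4) → 2 H
  atom 7: C, bond orders sum to 2 (valence 4) → 2 H
  atom 8: C, bond orders sum to 2 (valence 4) → 2 H
  atom 9: C, bond orders sum to 2 (valence 4) → 2 H
Total hydrogens: 13.

13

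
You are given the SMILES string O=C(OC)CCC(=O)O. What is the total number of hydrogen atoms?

8

Walk through each heavy atom and fill implicit hydrogens from standard valence (C 4, N 3, O 2, S 2, halogen 1):
  atom 1: O, bond orders sum to 2 (valence 2) → 0 H
  atom 2: C, bond orders sum to 4 (valence 4) → 0 H
  atom 3: O, bond orders sum to 2 (valence 2) → 0 H
  atom 4: C, bond orders sum to 1 (valence 4) → 3 H
  atom 5: C, bond orders sum to 2 (valence 4) → 2 H
  atom 6: C, bond orders sum to 2 (valence 4) → 2 H
  atom 7: C, bond orders sum to 4 (valence 4) → 0 H
  atom 8: O, bond orders sum to 2 (valence 2) → 0 H
  atom 9: O, bond orders sum to 1 (valence 2) → 1 H
Total hydrogens: 8.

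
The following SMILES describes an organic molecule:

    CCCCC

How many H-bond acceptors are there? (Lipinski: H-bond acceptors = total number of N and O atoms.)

0

N atoms: 0; O atoms: 0.
Lipinski HBA = 0 + 0 = 0.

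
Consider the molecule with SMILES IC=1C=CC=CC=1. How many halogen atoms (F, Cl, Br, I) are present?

Halogen atoms appear at heavy-atom position 1 (1×I).
Halogen count: 1.

1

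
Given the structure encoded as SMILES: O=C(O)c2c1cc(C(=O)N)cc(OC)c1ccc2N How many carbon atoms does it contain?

Count every carbon token in the SMILES (each C, including those in ring-closure positions and inside branches).
Carbon count: 13.

13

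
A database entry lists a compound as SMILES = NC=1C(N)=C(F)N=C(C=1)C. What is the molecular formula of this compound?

Walk through each heavy atom and fill implicit hydrogens from standard valence (C 4, N 3, O 2, S 2, halogen 1):
  atom 1: N, bond orders sum to 1 (valence 3) → 2 H
  atom 2: C, bond orders sum to 4 (valence 4) → 0 H
  atom 3: C, bond orders sum to 4 (valence 4) → 0 H
  atom 4: N, bond orders sum to 1 (valence 3) → 2 H
  atom 5: C, bond orders sum to 4 (valence 4) → 0 H
  atom 6: F (halogen, monovalent) → 0 H
  atom 7: N, bond orders sum to 3 (valence 3) → 0 H
  atom 8: C, bond orders sum to 4 (valence 4) → 0 H
  atom 9: C, bond orders sum to 3 (valence 4) → 1 H
  atom 10: C, bond orders sum to 1 (valence 4) → 3 H
Totals → C:6, H:8, F:1, N:3.
In Hill order: C6H8FN3.

C6H8FN3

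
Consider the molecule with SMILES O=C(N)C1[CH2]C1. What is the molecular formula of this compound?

C4H7NO

Walk through each heavy atom and fill implicit hydrogens from standard valence (C 4, N 3, O 2, S 2, halogen 1):
  atom 1: O, bond orders sum to 2 (valence 2) → 0 H
  atom 2: C, bond orders sum to 4 (valence 4) → 0 H
  atom 3: N, bond orders sum to 1 (valence 3) → 2 H
  atom 4: C, bond orders sum to 3 (valence 4) → 1 H
  atom 5: C with explicit H count 2
  atom 6: C, bond orders sum to 2 (valence 4) → 2 H
Totals → C:4, H:7, N:1, O:1.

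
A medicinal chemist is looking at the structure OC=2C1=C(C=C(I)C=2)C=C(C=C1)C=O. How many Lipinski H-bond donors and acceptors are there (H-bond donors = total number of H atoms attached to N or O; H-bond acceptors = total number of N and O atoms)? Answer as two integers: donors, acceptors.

Donors: find every N or O and count the H atoms it carries.
  atom 1 (O): bond orders sum to 1 → 1 H
  atom 14 (O): bond orders sum to 2 → 0 H
Lipinski HBD = 1.
Acceptors: N atoms = 0, O atoms = 2 → HBA = 2.

1, 2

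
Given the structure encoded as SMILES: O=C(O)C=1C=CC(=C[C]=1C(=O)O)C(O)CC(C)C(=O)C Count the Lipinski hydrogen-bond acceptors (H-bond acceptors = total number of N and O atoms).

N atoms: 0; O atoms: 6.
Lipinski HBA = 0 + 6 = 6.

6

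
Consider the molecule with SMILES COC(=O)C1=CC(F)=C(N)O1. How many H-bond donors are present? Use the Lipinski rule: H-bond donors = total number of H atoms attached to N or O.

2

Donors: find every N or O and count the H atoms it carries.
  atom 2 (O): bond orders sum to 2 → 0 H
  atom 4 (O): bond orders sum to 2 → 0 H
  atom 10 (N): bond orders sum to 1 → 2 H
  atom 11 (O): bond orders sum to 2 → 0 H
Lipinski HBD = 2.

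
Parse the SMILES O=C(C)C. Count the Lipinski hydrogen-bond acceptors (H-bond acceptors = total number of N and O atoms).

1

N atoms: 0; O atoms: 1.
Lipinski HBA = 0 + 1 = 1.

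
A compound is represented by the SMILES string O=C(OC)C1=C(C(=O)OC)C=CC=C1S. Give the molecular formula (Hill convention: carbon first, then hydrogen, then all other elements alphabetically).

Walk through each heavy atom and fill implicit hydrogens from standard valence (C 4, N 3, O 2, S 2, halogen 1):
  atom 1: O, bond orders sum to 2 (valence 2) → 0 H
  atom 2: C, bond orders sum to 4 (valence 4) → 0 H
  atom 3: O, bond orders sum to 2 (valence 2) → 0 H
  atom 4: C, bond orders sum to 1 (valence 4) → 3 H
  atom 5: C, bond orders sum to 4 (valence 4) → 0 H
  atom 6: C, bond orders sum to 4 (valence 4) → 0 H
  atom 7: C, bond orders sum to 4 (valence 4) → 0 H
  atom 8: O, bond orders sum to 2 (valence 2) → 0 H
  atom 9: O, bond orders sum to 2 (valence 2) → 0 H
  atom 10: C, bond orders sum to 1 (valence 4) → 3 H
  atom 11: C, bond orders sum to 3 (valence 4) → 1 H
  atom 12: C, bond orders sum to 3 (valence 4) → 1 H
  atom 13: C, bond orders sum to 3 (valence 4) → 1 H
  atom 14: C, bond orders sum to 4 (valence 4) → 0 H
  atom 15: S, bond orders sum to 1 (valence 2) → 1 H
Totals → C:10, H:10, O:4, S:1.

C10H10O4S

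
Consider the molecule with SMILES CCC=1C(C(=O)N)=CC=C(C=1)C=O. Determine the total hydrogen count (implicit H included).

11

Walk through each heavy atom and fill implicit hydrogens from standard valence (C 4, N 3, O 2, S 2, halogen 1):
  atom 1: C, bond orders sum to 1 (valence 4) → 3 H
  atom 2: C, bond orders sum to 2 (valence 4) → 2 H
  atom 3: C, bond orders sum to 4 (valence 4) → 0 H
  atom 4: C, bond orders sum to 4 (valence 4) → 0 H
  atom 5: C, bond orders sum to 4 (valence 4) → 0 H
  atom 6: O, bond orders sum to 2 (valence 2) → 0 H
  atom 7: N, bond orders sum to 1 (valence 3) → 2 H
  atom 8: C, bond orders sum to 3 (valence 4) → 1 H
  atom 9: C, bond orders sum to 3 (valence 4) → 1 H
  atom 10: C, bond orders sum to 4 (valence 4) → 0 H
  atom 11: C, bond orders sum to 3 (valence 4) → 1 H
  atom 12: C, bond orders sum to 3 (valence 4) → 1 H
  atom 13: O, bond orders sum to 2 (valence 2) → 0 H
Total hydrogens: 11.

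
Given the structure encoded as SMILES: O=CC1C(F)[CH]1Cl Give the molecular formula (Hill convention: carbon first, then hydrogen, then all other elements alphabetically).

C4H4ClFO

Walk through each heavy atom and fill implicit hydrogens from standard valence (C 4, N 3, O 2, S 2, halogen 1):
  atom 1: O, bond orders sum to 2 (valence 2) → 0 H
  atom 2: C, bond orders sum to 3 (valence 4) → 1 H
  atom 3: C, bond orders sum to 3 (valence 4) → 1 H
  atom 4: C, bond orders sum to 3 (valence 4) → 1 H
  atom 5: F (halogen, monovalent) → 0 H
  atom 6: C with explicit H count 1
  atom 7: Cl (halogen, monovalent) → 0 H
Totals → C:4, H:4, Cl:1, F:1, O:1.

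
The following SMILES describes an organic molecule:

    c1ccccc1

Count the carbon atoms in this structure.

Count every carbon token in the SMILES (each C, including those in ring-closure positions and inside branches).
Carbon count: 6.

6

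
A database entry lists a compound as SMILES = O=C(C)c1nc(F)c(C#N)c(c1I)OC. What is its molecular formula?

Walk through each heavy atom and fill implicit hydrogens from standard valence (C 4, N 3, O 2, S 2, halogen 1); for lowercase aromatic atoms, an aromatic c carries 1 H when it has two neighbours and 0 H with three, and aromatic n carries 0 H:
  atom 1: O, bond orders sum to 2 (valence 2) → 0 H
  atom 2: C, bond orders sum to 4 (valence 4) → 0 H
  atom 3: C, bond orders sum to 1 (valence 4) → 3 H
  atom 4: aromatic c, 3 neighbours → 0 H
  atom 5: aromatic n, 2 neighbours → 0 H
  atom 6: aromatic c, 3 neighbours → 0 H
  atom 7: F (halogen, monovalent) → 0 H
  atom 8: aromatic c, 3 neighbours → 0 H
  atom 9: C, bond orders sum to 4 (valence 4) → 0 H
  atom 10: N, bond orders sum to 3 (valence 3) → 0 H
  atom 11: aromatic c, 3 neighbours → 0 H
  atom 12: aromatic c, 3 neighbours → 0 H
  atom 13: I (halogen, monovalent) → 0 H
  atom 14: O, bond orders sum to 2 (valence 2) → 0 H
  atom 15: C, bond orders sum to 1 (valence 4) → 3 H
Totals → C:9, H:6, F:1, I:1, N:2, O:2.
In Hill order: C9H6FIN2O2.

C9H6FIN2O2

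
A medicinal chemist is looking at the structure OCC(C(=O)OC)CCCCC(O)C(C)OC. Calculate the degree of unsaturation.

Degree of unsaturation = (number of rings) + (number of π bonds).
Ring closures in the SMILES: 0.
π bonds: 1 double bond (each 1 DoU) → 1 DoU from unsaturation.
Total DoU = 0 + 1 = 1.

1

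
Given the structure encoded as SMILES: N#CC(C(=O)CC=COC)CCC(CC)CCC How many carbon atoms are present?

15

Count every carbon token in the SMILES (each C, including those in ring-closure positions and inside branches).
Carbon count: 15.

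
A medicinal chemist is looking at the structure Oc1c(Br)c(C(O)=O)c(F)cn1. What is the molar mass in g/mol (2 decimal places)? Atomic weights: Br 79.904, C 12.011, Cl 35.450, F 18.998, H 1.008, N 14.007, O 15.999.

236.00 g/mol

First, the molecular formula is C6H3BrFNO3 (counting implicit H from valence).
  Br: 1 × 79.904 = 79.904
  C: 6 × 12.011 = 72.066
  F: 1 × 18.998 = 18.998
  H: 3 × 1.008 = 3.024
  N: 1 × 14.007 = 14.007
  O: 3 × 15.999 = 47.997
Sum: 1×79.904 + 6×12.011 + 1×18.998 + 3×1.008 + 1×14.007 + 3×15.999 = 235.996 → 236.00 g/mol.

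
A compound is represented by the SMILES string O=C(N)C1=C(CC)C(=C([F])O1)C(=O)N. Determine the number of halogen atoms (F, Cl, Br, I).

Halogen atoms appear at heavy-atom position 10 (1×F).
Other groups present: 2 amide.
Halogen count: 1.

1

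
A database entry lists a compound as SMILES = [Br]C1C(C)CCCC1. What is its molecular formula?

C7H13Br

Walk through each heavy atom and fill implicit hydrogens from standard valence (C 4, N 3, O 2, S 2, halogen 1):
  atom 1: Br with explicit H count 0
  atom 2: C, bond orders sum to 3 (valence 4) → 1 H
  atom 3: C, bond orders sum to 3 (valence 4) → 1 H
  atom 4: C, bond orders sum to 1 (valence 4) → 3 H
  atom 5: C, bond orders sum to 2 (valence 4) → 2 H
  atom 6: C, bond orders sum to 2 (valence 4) → 2 H
  atom 7: C, bond orders sum to 2 (valence 4) → 2 H
  atom 8: C, bond orders sum to 2 (valence 4) → 2 H
Totals → C:7, H:13, Br:1.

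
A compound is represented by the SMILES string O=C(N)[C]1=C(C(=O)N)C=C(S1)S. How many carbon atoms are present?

6

Count every carbon token in the SMILES (each C, including those in ring-closure positions and inside branches).
Carbon count: 6.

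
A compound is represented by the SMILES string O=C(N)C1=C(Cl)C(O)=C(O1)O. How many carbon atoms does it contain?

Count every carbon token in the SMILES (each C, including those in ring-closure positions and inside branches).
Carbon count: 5.

5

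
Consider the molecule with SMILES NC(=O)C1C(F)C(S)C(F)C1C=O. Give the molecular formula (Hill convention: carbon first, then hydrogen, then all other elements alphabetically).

Walk through each heavy atom and fill implicit hydrogens from standard valence (C 4, N 3, O 2, S 2, halogen 1):
  atom 1: N, bond orders sum to 1 (valence 3) → 2 H
  atom 2: C, bond orders sum to 4 (valence 4) → 0 H
  atom 3: O, bond orders sum to 2 (valence 2) → 0 H
  atom 4: C, bond orders sum to 3 (valence 4) → 1 H
  atom 5: C, bond orders sum to 3 (valence 4) → 1 H
  atom 6: F (halogen, monovalent) → 0 H
  atom 7: C, bond orders sum to 3 (valence 4) → 1 H
  atom 8: S, bond orders sum to 1 (valence 2) → 1 H
  atom 9: C, bond orders sum to 3 (valence 4) → 1 H
  atom 10: F (halogen, monovalent) → 0 H
  atom 11: C, bond orders sum to 3 (valence 4) → 1 H
  atom 12: C, bond orders sum to 3 (valence 4) → 1 H
  atom 13: O, bond orders sum to 2 (valence 2) → 0 H
Totals → C:7, H:9, F:2, N:1, O:2, S:1.
In Hill order: C7H9F2NO2S.

C7H9F2NO2S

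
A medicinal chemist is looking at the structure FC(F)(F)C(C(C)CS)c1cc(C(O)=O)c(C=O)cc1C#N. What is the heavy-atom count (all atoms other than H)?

22

Every atom symbol written in the SMILES (organic subset) is one heavy atom; implicit H are not written.
Heavy atoms by element → C:14, F:3, N:1, O:3, S:1.
Total: 22.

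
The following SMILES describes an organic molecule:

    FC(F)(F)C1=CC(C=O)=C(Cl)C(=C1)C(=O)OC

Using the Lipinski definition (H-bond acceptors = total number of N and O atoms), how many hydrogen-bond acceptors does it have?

3

N atoms: 0; O atoms: 3.
Lipinski HBA = 0 + 3 = 3.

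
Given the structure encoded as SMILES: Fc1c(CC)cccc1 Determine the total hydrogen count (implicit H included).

Walk through each heavy atom and fill implicit hydrogens from standard valence (C 4, N 3, O 2, S 2, halogen 1); for lowercase aromatic atoms, an aromatic c carries 1 H when it has two neighbours and 0 H with three, and aromatic n carries 0 H:
  atom 1: F (halogen, monovalent) → 0 H
  atom 2: aromatic c, 3 neighbours → 0 H
  atom 3: aromatic c, 3 neighbours → 0 H
  atom 4: C, bond orders sum to 2 (valence 4) → 2 H
  atom 5: C, bond orders sum to 1 (valence 4) → 3 H
  atom 6: aromatic c, 2 neighbours → 1 H
  atom 7: aromatic c, 2 neighbours → 1 H
  atom 8: aromatic c, 2 neighbours → 1 H
  atom 9: aromatic c, 2 neighbours → 1 H
Total hydrogens: 9.

9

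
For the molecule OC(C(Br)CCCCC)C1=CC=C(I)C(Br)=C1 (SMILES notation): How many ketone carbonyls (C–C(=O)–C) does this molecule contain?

0

Scan the SMILES for the ketone motif — none present.
Groups that are present: 1 hydroxyl.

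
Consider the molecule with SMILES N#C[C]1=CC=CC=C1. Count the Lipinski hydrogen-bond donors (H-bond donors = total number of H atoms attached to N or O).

0

Donors: find every N or O and count the H atoms it carries.
  atom 1 (N): bond orders sum to 3 → 0 H
Lipinski HBD = 0.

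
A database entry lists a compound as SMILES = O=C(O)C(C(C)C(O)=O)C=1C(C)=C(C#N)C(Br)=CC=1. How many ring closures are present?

In SMILES, each pair of matching ring-closure digits denotes one ring-closing bond; the number of such bonds equals the number of independent rings.
Ring-closure bonds here: 1.

1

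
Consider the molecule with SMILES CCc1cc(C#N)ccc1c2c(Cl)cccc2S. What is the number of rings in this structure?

In SMILES, each pair of matching ring-closure digits denotes one ring-closing bond; the number of such bonds equals the number of independent rings.
Ring-closure bonds here: 2.

2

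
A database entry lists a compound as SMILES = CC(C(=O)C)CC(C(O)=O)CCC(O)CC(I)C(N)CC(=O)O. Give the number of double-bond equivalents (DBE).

Degree of unsaturation = (number of rings) + (number of π bonds).
Ring closures in the SMILES: 0.
π bonds: 3 double bonds (each 1 DoU) → 3 DoU from unsaturation.
Total DoU = 0 + 3 = 3.

3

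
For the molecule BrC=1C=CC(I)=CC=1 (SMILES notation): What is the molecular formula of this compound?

C6H4BrI

Walk through each heavy atom and fill implicit hydrogens from standard valence (C 4, N 3, O 2, S 2, halogen 1):
  atom 1: Br (halogen, monovalent) → 0 H
  atom 2: C, bond orders sum to 4 (valence 4) → 0 H
  atom 3: C, bond orders sum to 3 (valence 4) → 1 H
  atom 4: C, bond orders sum to 3 (valence 4) → 1 H
  atom 5: C, bond orders sum to 4 (valence 4) → 0 H
  atom 6: I (halogen, monovalent) → 0 H
  atom 7: C, bond orders sum to 3 (valence 4) → 1 H
  atom 8: C, bond orders sum to 3 (valence 4) → 1 H
Totals → C:6, H:4, Br:1, I:1.
In Hill order: C6H4BrI.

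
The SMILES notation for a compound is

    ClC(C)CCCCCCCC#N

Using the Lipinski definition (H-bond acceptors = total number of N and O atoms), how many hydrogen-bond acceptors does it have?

1

N atoms: 1; O atoms: 0.
Lipinski HBA = 1 + 0 = 1.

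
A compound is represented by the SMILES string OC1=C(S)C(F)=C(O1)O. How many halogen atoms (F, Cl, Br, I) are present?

Halogen atoms appear at heavy-atom position 6 (1×F).
Other groups present: 2 hydroxyl, 1 thiol.
Halogen count: 1.

1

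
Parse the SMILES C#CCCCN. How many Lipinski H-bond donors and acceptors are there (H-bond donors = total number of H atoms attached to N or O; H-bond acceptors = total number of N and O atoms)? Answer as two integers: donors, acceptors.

2, 1

Donors: find every N or O and count the H atoms it carries.
  atom 6 (N): bond orders sum to 1 → 2 H
Lipinski HBD = 2.
Acceptors: N atoms = 1, O atoms = 0 → HBA = 1.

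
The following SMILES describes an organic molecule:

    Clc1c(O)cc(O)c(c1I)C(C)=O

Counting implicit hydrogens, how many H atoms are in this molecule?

Walk through each heavy atom and fill implicit hydrogens from standard valence (C 4, N 3, O 2, S 2, halogen 1); for lowercase aromatic atoms, an aromatic c carries 1 H when it has two neighbours and 0 H with three, and aromatic n carries 0 H:
  atom 1: Cl (halogen, monovalent) → 0 H
  atom 2: aromatic c, 3 neighbours → 0 H
  atom 3: aromatic c, 3 neighbours → 0 H
  atom 4: O, bond orders sum to 1 (valence 2) → 1 H
  atom 5: aromatic c, 2 neighbours → 1 H
  atom 6: aromatic c, 3 neighbours → 0 H
  atom 7: O, bond orders sum to 1 (valence 2) → 1 H
  atom 8: aromatic c, 3 neighbours → 0 H
  atom 9: aromatic c, 3 neighbours → 0 H
  atom 10: I (halogen, monovalent) → 0 H
  atom 11: C, bond orders sum to 4 (valence 4) → 0 H
  atom 12: C, bond orders sum to 1 (valence 4) → 3 H
  atom 13: O, bond orders sum to 2 (valence 2) → 0 H
Total hydrogens: 6.

6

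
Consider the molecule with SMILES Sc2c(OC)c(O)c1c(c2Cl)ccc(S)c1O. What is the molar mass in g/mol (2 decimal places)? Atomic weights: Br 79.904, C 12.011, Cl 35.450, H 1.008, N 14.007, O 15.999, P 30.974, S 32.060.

First, the molecular formula is C11H9ClO3S2 (counting implicit H from valence).
  C: 11 × 12.011 = 132.121
  Cl: 1 × 35.450 = 35.450
  H: 9 × 1.008 = 9.072
  O: 3 × 15.999 = 47.997
  S: 2 × 32.060 = 64.120
Sum: 11×12.011 + 1×35.450 + 9×1.008 + 3×15.999 + 2×32.060 = 288.760 → 288.76 g/mol.

288.76 g/mol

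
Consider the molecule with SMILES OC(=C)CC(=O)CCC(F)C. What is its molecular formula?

Walk through each heavy atom and fill implicit hydrogens from standard valence (C 4, N 3, O 2, S 2, halogen 1):
  atom 1: O, bond orders sum to 1 (valence 2) → 1 H
  atom 2: C, bond orders sum to 4 (valence 4) → 0 H
  atom 3: C, bond orders sum to 2 (valence 4) → 2 H
  atom 4: C, bond orders sum to 2 (valence 4) → 2 H
  atom 5: C, bond orders sum to 4 (valence 4) → 0 H
  atom 6: O, bond orders sum to 2 (valence 2) → 0 H
  atom 7: C, bond orders sum to 2 (valence 4) → 2 H
  atom 8: C, bond orders sum to 2 (valence 4) → 2 H
  atom 9: C, bond orders sum to 3 (valence 4) → 1 H
  atom 10: F (halogen, monovalent) → 0 H
  atom 11: C, bond orders sum to 1 (valence 4) → 3 H
Totals → C:8, H:13, F:1, O:2.

C8H13FO2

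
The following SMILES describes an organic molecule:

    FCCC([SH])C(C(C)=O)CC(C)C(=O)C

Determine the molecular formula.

C11H19FO2S

Walk through each heavy atom and fill implicit hydrogens from standard valence (C 4, N 3, O 2, S 2, halogen 1):
  atom 1: F (halogen, monovalent) → 0 H
  atom 2: C, bond orders sum to 2 (valence 4) → 2 H
  atom 3: C, bond orders sum to 2 (valence 4) → 2 H
  atom 4: C, bond orders sum to 3 (valence 4) → 1 H
  atom 5: S with explicit H count 1
  atom 6: C, bond orders sum to 3 (valence 4) → 1 H
  atom 7: C, bond orders sum to 4 (valence 4) → 0 H
  atom 8: C, bond orders sum to 1 (valence 4) → 3 H
  atom 9: O, bond orders sum to 2 (valence 2) → 0 H
  atom 10: C, bond orders sum to 2 (valence 4) → 2 H
  atom 11: C, bond orders sum to 3 (valence 4) → 1 H
  atom 12: C, bond orders sum to 1 (valence 4) → 3 H
  atom 13: C, bond orders sum to 4 (valence 4) → 0 H
  atom 14: O, bond orders sum to 2 (valence 2) → 0 H
  atom 15: C, bond orders sum to 1 (valence 4) → 3 H
Totals → C:11, H:19, F:1, O:2, S:1.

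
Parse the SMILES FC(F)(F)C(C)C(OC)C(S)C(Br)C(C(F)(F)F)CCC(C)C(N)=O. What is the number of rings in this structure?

0

In SMILES, each pair of matching ring-closure digits denotes one ring-closing bond; the number of such bonds equals the number of independent rings.
Ring-closure bonds here: 0.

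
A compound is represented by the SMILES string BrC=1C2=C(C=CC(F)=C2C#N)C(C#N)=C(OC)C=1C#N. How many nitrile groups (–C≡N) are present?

The nitrile motif appears at heavy-atom positions 10, 13, 19 in the SMILES.
Other groups present: 1 ether.
Nitrile count: 3.

3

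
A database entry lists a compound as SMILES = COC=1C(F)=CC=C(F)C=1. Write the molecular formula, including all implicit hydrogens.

Walk through each heavy atom and fill implicit hydrogens from standard valence (C 4, N 3, O 2, S 2, halogen 1):
  atom 1: C, bond orders sum to 1 (valence 4) → 3 H
  atom 2: O, bond orders sum to 2 (valence 2) → 0 H
  atom 3: C, bond orders sum to 4 (valence 4) → 0 H
  atom 4: C, bond orders sum to 4 (valence 4) → 0 H
  atom 5: F (halogen, monovalent) → 0 H
  atom 6: C, bond orders sum to 3 (valence 4) → 1 H
  atom 7: C, bond orders sum to 3 (valence 4) → 1 H
  atom 8: C, bond orders sum to 4 (valence 4) → 0 H
  atom 9: F (halogen, monovalent) → 0 H
  atom 10: C, bond orders sum to 3 (valence 4) → 1 H
Totals → C:7, H:6, F:2, O:1.
In Hill order: C7H6F2O.

C7H6F2O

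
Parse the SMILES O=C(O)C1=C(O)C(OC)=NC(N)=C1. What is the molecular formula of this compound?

C7H8N2O4

Walk through each heavy atom and fill implicit hydrogens from standard valence (C 4, N 3, O 2, S 2, halogen 1):
  atom 1: O, bond orders sum to 2 (valence 2) → 0 H
  atom 2: C, bond orders sum to 4 (valence 4) → 0 H
  atom 3: O, bond orders sum to 1 (valence 2) → 1 H
  atom 4: C, bond orders sum to 4 (valence 4) → 0 H
  atom 5: C, bond orders sum to 4 (valence 4) → 0 H
  atom 6: O, bond orders sum to 1 (valence 2) → 1 H
  atom 7: C, bond orders sum to 4 (valence 4) → 0 H
  atom 8: O, bond orders sum to 2 (valence 2) → 0 H
  atom 9: C, bond orders sum to 1 (valence 4) → 3 H
  atom 10: N, bond orders sum to 3 (valence 3) → 0 H
  atom 11: C, bond orders sum to 4 (valence 4) → 0 H
  atom 12: N, bond orders sum to 1 (valence 3) → 2 H
  atom 13: C, bond orders sum to 3 (valence 4) → 1 H
Totals → C:7, H:8, N:2, O:4.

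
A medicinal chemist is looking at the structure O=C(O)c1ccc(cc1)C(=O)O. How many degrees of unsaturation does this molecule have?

6

Molecular formula: C8H6O4.
DoU = (2C + 2 + N − H − X) / 2, where X is the halogen count and O/S are ignored.
    = (2·8 + 2 + 0 − 6 − 0) / 2 = 12 / 2 = 6.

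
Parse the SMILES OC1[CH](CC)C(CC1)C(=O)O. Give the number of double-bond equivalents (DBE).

Degree of unsaturation = (number of rings) + (number of π bonds).
Ring closures in the SMILES: 1.
π bonds: 1 double bond (each 1 DoU) → 1 DoU from unsaturation.
Total DoU = 1 + 1 = 2.

2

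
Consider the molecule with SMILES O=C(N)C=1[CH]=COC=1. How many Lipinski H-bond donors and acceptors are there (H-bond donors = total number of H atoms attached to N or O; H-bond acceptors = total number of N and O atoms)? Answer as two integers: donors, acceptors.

2, 3

Donors: find every N or O and count the H atoms it carries.
  atom 1 (O): bond orders sum to 2 → 0 H
  atom 3 (N): bond orders sum to 1 → 2 H
  atom 7 (O): bond orders sum to 2 → 0 H
Lipinski HBD = 2.
Acceptors: N atoms = 1, O atoms = 2 → HBA = 3.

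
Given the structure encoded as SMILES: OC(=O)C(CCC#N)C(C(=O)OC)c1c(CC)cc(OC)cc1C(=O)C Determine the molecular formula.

Walk through each heavy atom and fill implicit hydrogens from standard valence (C 4, N 3, O 2, S 2, halogen 1); for lowercase aromatic atoms, an aromatic c carries 1 H when it has two neighbours and 0 H with three, and aromatic n carries 0 H:
  atom 1: O, bond orders sum to 1 (valence 2) → 1 H
  atom 2: C, bond orders sum to 4 (valence 4) → 0 H
  atom 3: O, bond orders sum to 2 (valence 2) → 0 H
  atom 4: C, bond orders sum to 3 (valence 4) → 1 H
  atom 5: C, bond orders sum to 2 (valence 4) → 2 H
  atom 6: C, bond orders sum to 2 (valence 4) → 2 H
  atom 7: C, bond orders sum to 4 (valence 4) → 0 H
  atom 8: N, bond orders sum to 3 (valence 3) → 0 H
  atom 9: C, bond orders sum to 3 (valence 4) → 1 H
  atom 10: C, bond orders sum to 4 (valence 4) → 0 H
  atom 11: O, bond orders sum to 2 (valence 2) → 0 H
  atom 12: O, bond orders sum to 2 (valence 2) → 0 H
  atom 13: C, bond orders sum to 1 (valence 4) → 3 H
  atom 14: aromatic c, 3 neighbours → 0 H
  atom 15: aromatic c, 3 neighbours → 0 H
  atom 16: C, bond orders sum to 2 (valence 4) → 2 H
  atom 17: C, bond orders sum to 1 (valence 4) → 3 H
  atom 18: aromatic c, 2 neighbours → 1 H
  atom 19: aromatic c, 3 neighbours → 0 H
  atom 20: O, bond orders sum to 2 (valence 2) → 0 H
  atom 21: C, bond orders sum to 1 (valence 4) → 3 H
  atom 22: aromatic c, 2 neighbours → 1 H
  atom 23: aromatic c, 3 neighbours → 0 H
  atom 24: C, bond orders sum to 4 (valence 4) → 0 H
  atom 25: O, bond orders sum to 2 (valence 2) → 0 H
  atom 26: C, bond orders sum to 1 (valence 4) → 3 H
Totals → C:19, H:23, N:1, O:6.
In Hill order: C19H23NO6.

C19H23NO6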